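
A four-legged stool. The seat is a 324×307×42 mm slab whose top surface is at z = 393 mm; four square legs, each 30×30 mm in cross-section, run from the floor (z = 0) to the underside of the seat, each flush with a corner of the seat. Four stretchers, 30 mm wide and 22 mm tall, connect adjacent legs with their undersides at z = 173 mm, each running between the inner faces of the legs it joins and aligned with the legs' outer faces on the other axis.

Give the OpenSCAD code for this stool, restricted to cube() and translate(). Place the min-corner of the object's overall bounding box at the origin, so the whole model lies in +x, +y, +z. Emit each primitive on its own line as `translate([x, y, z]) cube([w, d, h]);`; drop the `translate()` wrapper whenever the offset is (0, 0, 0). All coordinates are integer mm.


translate([0, 0, 351]) cube([324, 307, 42]);
cube([30, 30, 351]);
translate([294, 0, 0]) cube([30, 30, 351]);
translate([0, 277, 0]) cube([30, 30, 351]);
translate([294, 277, 0]) cube([30, 30, 351]);
translate([30, 0, 173]) cube([264, 30, 22]);
translate([30, 277, 173]) cube([264, 30, 22]);
translate([0, 30, 173]) cube([30, 247, 22]);
translate([294, 30, 173]) cube([30, 247, 22]);


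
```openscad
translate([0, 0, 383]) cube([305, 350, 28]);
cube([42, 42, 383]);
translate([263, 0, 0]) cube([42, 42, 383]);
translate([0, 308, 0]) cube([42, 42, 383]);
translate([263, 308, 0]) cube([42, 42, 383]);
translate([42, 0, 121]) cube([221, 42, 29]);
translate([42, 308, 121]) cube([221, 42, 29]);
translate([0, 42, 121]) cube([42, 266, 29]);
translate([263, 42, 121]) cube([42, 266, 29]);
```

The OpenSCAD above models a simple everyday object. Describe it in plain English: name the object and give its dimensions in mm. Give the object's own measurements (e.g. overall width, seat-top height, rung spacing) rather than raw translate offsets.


A simple wooden stool: a rectangular seat 305 mm (x) by 350 mm (y), 28 mm thick, top face at z = 411 mm, on four square legs, each 42×42 mm in cross-section. The legs rest on z = 0, each flush with a corner of the seat. Four stretchers, 42 mm wide and 29 mm tall, connect adjacent legs with their undersides at z = 121 mm, each running between the inner faces of the legs it joins and aligned with the legs' outer faces on the other axis.


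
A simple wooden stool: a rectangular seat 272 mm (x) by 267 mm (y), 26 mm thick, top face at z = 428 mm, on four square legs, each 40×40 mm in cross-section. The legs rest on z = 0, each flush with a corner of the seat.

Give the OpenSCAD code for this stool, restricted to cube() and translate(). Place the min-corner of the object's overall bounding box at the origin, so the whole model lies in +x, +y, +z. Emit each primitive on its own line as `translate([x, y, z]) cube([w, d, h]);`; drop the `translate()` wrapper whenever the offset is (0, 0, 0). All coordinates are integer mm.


// leg_h = 428 - 26 = 402
translate([0, 0, 402]) cube([272, 267, 26]);
cube([40, 40, 402]);
translate([232, 0, 0]) cube([40, 40, 402]);
translate([0, 227, 0]) cube([40, 40, 402]);
translate([232, 227, 0]) cube([40, 40, 402]);


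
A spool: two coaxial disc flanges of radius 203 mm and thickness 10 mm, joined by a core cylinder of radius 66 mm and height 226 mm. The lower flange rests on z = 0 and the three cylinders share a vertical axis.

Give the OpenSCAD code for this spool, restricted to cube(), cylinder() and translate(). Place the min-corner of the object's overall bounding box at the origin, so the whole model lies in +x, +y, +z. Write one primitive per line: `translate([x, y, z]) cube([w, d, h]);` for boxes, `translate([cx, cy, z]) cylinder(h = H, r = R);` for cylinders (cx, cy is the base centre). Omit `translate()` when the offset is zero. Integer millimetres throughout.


translate([203, 203, 0]) cylinder(h = 10, r = 203);
translate([203, 203, 10]) cylinder(h = 226, r = 66);
translate([203, 203, 236]) cylinder(h = 10, r = 203);


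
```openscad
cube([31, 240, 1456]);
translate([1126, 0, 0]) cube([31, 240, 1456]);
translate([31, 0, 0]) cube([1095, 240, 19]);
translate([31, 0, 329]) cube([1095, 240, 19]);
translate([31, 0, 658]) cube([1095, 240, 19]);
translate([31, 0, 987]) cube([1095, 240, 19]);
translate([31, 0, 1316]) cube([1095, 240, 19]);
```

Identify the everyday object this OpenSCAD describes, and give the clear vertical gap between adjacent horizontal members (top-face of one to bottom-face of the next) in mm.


A bookshelf. The clear shelf gap is 310 mm.

Two tall side panels with 5 horizontal boards between them — a bookshelf. The first two shelf undersides are at z = 0 and z = 329; with shelf thickness 19, the clear gap is 329 − 0 − 19 = 310 mm.


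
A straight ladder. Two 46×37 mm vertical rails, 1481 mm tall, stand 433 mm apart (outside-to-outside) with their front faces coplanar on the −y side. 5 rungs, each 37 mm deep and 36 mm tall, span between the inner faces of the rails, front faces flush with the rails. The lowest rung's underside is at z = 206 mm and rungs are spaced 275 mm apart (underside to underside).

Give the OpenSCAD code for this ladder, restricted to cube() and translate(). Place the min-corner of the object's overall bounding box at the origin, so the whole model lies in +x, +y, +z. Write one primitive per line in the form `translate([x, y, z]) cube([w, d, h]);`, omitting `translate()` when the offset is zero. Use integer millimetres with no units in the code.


// rung span = 433 - 2*46 = 341
// rung[k] z = 206 + k*275
cube([46, 37, 1481]);
translate([387, 0, 0]) cube([46, 37, 1481]);
translate([46, 0, 206]) cube([341, 37, 36]);
translate([46, 0, 481]) cube([341, 37, 36]);
translate([46, 0, 756]) cube([341, 37, 36]);
translate([46, 0, 1031]) cube([341, 37, 36]);
translate([46, 0, 1306]) cube([341, 37, 36]);


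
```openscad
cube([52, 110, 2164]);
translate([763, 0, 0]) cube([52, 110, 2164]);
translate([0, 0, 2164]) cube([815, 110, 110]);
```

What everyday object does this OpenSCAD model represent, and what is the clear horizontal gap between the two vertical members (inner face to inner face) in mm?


A door frame. The clear opening width is 711 mm.

Two 2164 mm tall posts with a header on top — a door frame. The left jamb is 52 mm wide at x = 0; the right jamb starts at x = 763. The clear opening is 763 − 52 = 711 mm.


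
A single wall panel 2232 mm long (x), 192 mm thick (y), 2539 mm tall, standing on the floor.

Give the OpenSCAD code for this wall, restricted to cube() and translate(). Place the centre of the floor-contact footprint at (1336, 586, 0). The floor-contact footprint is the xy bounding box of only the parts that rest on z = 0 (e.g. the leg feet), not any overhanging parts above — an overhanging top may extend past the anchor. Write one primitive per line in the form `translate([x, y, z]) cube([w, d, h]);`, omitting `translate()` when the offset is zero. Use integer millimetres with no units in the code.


translate([220, 490, 0]) cube([2232, 192, 2539]);


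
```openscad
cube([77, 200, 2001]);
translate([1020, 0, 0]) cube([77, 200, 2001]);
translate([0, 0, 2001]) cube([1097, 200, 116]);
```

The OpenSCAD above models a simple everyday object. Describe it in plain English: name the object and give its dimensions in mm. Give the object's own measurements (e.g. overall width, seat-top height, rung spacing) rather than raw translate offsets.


A door frame. The clear opening is 943 mm wide and 2001 mm high. Two 77 mm wide jambs, 200 mm deep, stand either side of the opening from the floor to the top of the opening. A 116 mm thick head sits across the top of both jambs, spanning the full outside width of the frame.


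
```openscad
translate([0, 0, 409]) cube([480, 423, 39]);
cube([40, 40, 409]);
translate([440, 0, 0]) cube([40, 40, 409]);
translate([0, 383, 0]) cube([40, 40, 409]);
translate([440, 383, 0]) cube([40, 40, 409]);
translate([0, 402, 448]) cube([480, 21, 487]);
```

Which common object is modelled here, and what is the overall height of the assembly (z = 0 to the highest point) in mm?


A chair. The overall height is 935 mm.

A slab on four corner posts with a tall panel at the back — a chair. The seat slab sits at z = 409 with thickness 39, and the 487 mm backrest starts at the seat top, so the overall height is 409 + 39 + 487 = 935 mm.


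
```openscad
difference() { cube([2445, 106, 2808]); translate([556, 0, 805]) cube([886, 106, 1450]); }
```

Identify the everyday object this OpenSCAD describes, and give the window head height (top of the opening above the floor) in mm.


A wall with a window opening. The window head height is 2255 mm.

A wall with a rectangular opening subtracted — a window. Sill at z = 805, opening 1450 mm tall, so the head is at 805 + 1450 = 2255 mm.


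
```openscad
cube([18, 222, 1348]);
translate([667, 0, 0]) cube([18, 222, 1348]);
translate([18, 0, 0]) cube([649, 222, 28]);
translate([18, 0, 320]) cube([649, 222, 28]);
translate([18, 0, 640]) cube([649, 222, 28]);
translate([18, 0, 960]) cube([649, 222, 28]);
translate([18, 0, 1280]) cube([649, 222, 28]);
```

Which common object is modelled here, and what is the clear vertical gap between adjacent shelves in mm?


A bookshelf. The clear shelf gap is 292 mm.

Two tall side panels with 5 horizontal boards between them — a bookshelf. The first two shelf undersides are at z = 0 and z = 320; with shelf thickness 28, the clear gap is 320 − 0 − 28 = 292 mm.


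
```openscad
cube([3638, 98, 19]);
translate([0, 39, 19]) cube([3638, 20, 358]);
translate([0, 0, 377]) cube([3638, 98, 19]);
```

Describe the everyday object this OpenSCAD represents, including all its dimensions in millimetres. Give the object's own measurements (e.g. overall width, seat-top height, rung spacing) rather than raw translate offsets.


An I-beam lying along x, 3638 mm long. Overall section height 396 mm. Two flanges 98 mm wide (y) and 19 mm thick, one on the floor and one at the top; a web 20 mm thick runs between them, centred on the flange width.


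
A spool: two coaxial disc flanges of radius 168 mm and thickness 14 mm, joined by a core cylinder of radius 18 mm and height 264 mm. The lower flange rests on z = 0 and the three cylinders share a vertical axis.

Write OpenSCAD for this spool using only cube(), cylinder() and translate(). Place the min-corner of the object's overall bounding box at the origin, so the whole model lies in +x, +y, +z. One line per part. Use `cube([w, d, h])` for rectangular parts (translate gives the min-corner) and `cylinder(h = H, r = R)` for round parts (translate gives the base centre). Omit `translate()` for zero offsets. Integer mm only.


translate([168, 168, 0]) cylinder(h = 14, r = 168);
translate([168, 168, 14]) cylinder(h = 264, r = 18);
translate([168, 168, 278]) cylinder(h = 14, r = 168);


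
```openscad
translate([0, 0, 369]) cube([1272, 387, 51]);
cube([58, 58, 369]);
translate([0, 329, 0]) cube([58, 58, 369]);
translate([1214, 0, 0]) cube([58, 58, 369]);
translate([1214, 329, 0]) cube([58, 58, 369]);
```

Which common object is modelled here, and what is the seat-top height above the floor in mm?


A bench. The seat-top height is 420 mm.

A long slab on four corner posts — a bench. The slab sits at z = 369 with thickness 51, so the top is 369 + 51 = 420 mm.


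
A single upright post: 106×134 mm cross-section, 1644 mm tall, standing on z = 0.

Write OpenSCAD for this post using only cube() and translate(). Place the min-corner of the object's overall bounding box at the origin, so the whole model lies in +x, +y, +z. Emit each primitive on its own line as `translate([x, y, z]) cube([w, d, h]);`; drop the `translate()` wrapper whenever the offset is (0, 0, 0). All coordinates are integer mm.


cube([106, 134, 1644]);


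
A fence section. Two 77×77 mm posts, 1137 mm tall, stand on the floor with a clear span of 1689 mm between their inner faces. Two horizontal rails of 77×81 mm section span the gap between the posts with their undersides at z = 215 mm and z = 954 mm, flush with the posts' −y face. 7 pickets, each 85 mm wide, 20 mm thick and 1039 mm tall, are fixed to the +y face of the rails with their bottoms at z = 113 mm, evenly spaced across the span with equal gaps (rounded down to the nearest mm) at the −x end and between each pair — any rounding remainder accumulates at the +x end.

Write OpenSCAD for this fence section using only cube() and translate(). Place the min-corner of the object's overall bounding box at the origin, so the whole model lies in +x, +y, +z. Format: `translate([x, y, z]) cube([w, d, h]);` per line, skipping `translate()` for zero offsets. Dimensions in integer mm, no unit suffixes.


cube([77, 77, 1137]);
translate([1766, 0, 0]) cube([77, 77, 1137]);
translate([77, 0, 215]) cube([1689, 77, 81]);
translate([77, 0, 954]) cube([1689, 77, 81]);
translate([213, 77, 113]) cube([85, 20, 1039]);
translate([434, 77, 113]) cube([85, 20, 1039]);
translate([655, 77, 113]) cube([85, 20, 1039]);
translate([876, 77, 113]) cube([85, 20, 1039]);
translate([1097, 77, 113]) cube([85, 20, 1039]);
translate([1318, 77, 113]) cube([85, 20, 1039]);
translate([1539, 77, 113]) cube([85, 20, 1039]);


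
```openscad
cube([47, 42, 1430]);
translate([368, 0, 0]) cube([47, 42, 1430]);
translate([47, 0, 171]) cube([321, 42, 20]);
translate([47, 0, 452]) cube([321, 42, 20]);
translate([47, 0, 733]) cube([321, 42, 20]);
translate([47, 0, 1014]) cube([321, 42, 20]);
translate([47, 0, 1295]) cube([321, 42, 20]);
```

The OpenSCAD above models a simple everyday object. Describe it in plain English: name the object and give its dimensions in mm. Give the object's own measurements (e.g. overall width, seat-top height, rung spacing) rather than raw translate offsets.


A straight ladder. Two 47×42 mm vertical rails, 1430 mm tall, stand 415 mm apart (outside-to-outside) with their front faces coplanar on the −y side. 5 rungs, each 42 mm deep and 20 mm tall, span between the inner faces of the rails, front faces flush with the rails. The lowest rung's underside is at z = 171 mm and rungs are spaced 281 mm apart (underside to underside).


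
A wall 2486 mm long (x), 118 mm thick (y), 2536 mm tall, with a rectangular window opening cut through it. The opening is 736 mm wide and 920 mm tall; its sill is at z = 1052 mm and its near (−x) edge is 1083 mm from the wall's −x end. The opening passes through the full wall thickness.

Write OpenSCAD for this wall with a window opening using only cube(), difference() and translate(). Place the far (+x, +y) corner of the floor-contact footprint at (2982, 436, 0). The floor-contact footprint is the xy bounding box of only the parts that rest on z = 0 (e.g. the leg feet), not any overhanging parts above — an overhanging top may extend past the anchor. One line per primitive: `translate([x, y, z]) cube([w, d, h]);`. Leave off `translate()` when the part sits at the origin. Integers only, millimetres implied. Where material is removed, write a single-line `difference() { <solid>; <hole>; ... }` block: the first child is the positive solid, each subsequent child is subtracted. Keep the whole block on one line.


difference() { translate([496, 318, 0]) cube([2486, 118, 2536]); translate([1579, 318, 1052]) cube([736, 118, 920]); }


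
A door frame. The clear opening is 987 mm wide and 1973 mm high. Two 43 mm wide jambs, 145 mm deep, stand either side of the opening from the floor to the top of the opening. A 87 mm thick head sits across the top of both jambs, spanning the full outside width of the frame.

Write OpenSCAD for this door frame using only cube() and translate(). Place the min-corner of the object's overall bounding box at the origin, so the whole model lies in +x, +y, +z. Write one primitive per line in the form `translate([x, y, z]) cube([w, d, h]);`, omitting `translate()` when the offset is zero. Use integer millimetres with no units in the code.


cube([43, 145, 1973]);
translate([1030, 0, 0]) cube([43, 145, 1973]);
translate([0, 0, 1973]) cube([1073, 145, 87]);


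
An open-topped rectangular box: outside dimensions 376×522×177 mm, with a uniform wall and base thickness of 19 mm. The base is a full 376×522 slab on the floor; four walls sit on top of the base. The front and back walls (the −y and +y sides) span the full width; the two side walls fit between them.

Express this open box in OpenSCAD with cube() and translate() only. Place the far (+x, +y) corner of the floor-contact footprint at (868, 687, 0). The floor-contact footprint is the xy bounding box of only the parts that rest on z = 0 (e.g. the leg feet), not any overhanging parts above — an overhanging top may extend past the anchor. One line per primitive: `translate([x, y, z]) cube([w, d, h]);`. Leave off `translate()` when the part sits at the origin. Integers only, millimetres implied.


translate([492, 165, 0]) cube([376, 522, 19]);
translate([492, 165, 19]) cube([376, 19, 158]);
translate([492, 668, 19]) cube([376, 19, 158]);
translate([492, 184, 19]) cube([19, 484, 158]);
translate([849, 184, 19]) cube([19, 484, 158]);


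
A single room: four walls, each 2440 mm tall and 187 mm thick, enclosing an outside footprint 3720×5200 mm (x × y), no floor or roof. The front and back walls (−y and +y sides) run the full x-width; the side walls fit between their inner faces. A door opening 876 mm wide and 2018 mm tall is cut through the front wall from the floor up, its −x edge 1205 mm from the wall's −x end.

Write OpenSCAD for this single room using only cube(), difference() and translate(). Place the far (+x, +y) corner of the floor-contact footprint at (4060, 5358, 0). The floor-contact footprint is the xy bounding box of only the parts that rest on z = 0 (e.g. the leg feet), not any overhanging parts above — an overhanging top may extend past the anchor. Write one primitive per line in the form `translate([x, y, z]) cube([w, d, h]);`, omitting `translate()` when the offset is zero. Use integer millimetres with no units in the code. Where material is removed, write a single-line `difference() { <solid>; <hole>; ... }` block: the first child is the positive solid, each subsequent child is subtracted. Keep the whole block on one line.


difference() { translate([340, 158, 0]) cube([3720, 187, 2440]); translate([1545, 158, 0]) cube([876, 187, 2018]); }
translate([340, 5171, 0]) cube([3720, 187, 2440]);
translate([340, 345, 0]) cube([187, 4826, 2440]);
translate([3873, 345, 0]) cube([187, 4826, 2440]);


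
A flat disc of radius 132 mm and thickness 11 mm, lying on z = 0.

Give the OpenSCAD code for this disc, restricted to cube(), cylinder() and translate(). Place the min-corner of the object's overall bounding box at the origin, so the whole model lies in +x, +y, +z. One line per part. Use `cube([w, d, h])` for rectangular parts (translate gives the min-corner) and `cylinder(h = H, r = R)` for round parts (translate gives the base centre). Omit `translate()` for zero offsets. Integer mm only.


translate([132, 132, 0]) cylinder(h = 11, r = 132);


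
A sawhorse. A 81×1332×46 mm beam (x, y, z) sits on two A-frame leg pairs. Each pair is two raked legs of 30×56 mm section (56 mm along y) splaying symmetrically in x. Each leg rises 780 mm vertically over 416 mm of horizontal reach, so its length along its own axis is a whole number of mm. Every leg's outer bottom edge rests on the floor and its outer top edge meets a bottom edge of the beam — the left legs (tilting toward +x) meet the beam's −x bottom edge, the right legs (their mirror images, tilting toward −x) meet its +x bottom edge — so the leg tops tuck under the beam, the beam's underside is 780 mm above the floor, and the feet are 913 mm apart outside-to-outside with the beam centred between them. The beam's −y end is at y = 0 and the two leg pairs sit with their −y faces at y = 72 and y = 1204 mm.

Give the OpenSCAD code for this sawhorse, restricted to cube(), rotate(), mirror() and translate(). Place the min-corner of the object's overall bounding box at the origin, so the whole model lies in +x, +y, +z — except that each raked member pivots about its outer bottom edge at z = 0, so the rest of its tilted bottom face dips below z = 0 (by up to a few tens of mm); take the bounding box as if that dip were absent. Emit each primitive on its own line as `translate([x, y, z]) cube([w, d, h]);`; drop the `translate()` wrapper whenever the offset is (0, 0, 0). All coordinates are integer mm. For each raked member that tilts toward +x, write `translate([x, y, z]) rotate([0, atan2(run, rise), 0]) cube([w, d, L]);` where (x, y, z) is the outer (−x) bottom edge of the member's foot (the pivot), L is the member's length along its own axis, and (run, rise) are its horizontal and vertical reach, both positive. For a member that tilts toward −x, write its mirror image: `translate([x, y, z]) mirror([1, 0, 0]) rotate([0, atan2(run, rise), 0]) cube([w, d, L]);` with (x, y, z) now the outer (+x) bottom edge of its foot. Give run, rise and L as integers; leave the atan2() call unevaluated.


// leg length = √(416² + 780²) = 884
// right-leg outer foot x = 2·416 + 81 = 913
// beam min-corner = (416, 0, 780)
translate([416, 0, 780]) cube([81, 1332, 46]);
translate([0, 72, 0]) rotate([0, atan2(416, 780), 0]) cube([30, 56, 884]);
translate([913, 72, 0]) mirror([1, 0, 0]) rotate([0, atan2(416, 780), 0]) cube([30, 56, 884]);
translate([0, 1204, 0]) rotate([0, atan2(416, 780), 0]) cube([30, 56, 884]);
translate([913, 1204, 0]) mirror([1, 0, 0]) rotate([0, atan2(416, 780), 0]) cube([30, 56, 884]);


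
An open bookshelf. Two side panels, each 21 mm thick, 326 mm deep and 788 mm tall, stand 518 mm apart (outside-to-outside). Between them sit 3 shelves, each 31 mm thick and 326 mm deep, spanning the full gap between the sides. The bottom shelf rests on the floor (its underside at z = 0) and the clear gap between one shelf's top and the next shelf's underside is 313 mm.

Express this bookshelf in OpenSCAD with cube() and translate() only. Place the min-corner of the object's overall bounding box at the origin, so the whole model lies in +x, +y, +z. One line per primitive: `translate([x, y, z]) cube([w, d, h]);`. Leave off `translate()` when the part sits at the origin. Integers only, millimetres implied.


cube([21, 326, 788]);
translate([497, 0, 0]) cube([21, 326, 788]);
translate([21, 0, 0]) cube([476, 326, 31]);
translate([21, 0, 344]) cube([476, 326, 31]);
translate([21, 0, 688]) cube([476, 326, 31]);


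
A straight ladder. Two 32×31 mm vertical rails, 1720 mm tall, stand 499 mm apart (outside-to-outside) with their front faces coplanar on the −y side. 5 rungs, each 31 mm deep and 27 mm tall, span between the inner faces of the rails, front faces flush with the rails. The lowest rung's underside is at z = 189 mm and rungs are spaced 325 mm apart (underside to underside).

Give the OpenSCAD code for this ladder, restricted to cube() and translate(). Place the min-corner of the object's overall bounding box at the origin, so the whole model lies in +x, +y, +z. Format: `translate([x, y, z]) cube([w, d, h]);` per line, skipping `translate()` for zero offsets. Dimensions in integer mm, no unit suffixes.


cube([32, 31, 1720]);
translate([467, 0, 0]) cube([32, 31, 1720]);
translate([32, 0, 189]) cube([435, 31, 27]);
translate([32, 0, 514]) cube([435, 31, 27]);
translate([32, 0, 839]) cube([435, 31, 27]);
translate([32, 0, 1164]) cube([435, 31, 27]);
translate([32, 0, 1489]) cube([435, 31, 27]);


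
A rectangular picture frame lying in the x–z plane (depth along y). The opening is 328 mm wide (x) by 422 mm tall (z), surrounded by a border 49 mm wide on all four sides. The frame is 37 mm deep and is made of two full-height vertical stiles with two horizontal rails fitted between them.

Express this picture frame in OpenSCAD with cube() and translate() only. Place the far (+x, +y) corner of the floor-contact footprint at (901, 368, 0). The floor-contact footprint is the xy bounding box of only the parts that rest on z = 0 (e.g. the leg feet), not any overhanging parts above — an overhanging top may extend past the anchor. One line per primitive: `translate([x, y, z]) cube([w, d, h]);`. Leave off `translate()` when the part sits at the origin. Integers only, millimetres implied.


translate([475, 331, 0]) cube([49, 37, 520]);
translate([852, 331, 0]) cube([49, 37, 520]);
translate([524, 331, 0]) cube([328, 37, 49]);
translate([524, 331, 471]) cube([328, 37, 49]);


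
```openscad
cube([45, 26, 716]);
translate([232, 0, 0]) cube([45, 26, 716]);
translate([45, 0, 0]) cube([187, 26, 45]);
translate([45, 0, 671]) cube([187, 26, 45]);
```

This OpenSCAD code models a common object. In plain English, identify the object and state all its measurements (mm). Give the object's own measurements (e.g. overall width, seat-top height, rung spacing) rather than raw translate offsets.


A rectangular picture frame lying in the x–z plane (depth along y). The opening is 187 mm wide (x) by 626 mm tall (z), surrounded by a border 45 mm wide on all four sides. The frame is 26 mm deep and is made of two full-height vertical stiles with two horizontal rails fitted between them.


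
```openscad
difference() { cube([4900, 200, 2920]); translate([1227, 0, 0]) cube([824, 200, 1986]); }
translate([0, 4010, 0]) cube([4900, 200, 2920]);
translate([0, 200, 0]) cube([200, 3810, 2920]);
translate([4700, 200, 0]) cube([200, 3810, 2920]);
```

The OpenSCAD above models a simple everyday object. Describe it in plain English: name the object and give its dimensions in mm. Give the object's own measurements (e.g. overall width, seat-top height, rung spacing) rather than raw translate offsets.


A single room: four walls, each 2920 mm tall and 200 mm thick, enclosing an outside footprint 4900×4210 mm (x × y), no floor or roof. The front and back walls (−y and +y sides) run the full x-width; the side walls fit between their inner faces. A door opening 824 mm wide and 1986 mm tall is cut through the front wall from the floor up, its −x edge 1227 mm from the wall's −x end.


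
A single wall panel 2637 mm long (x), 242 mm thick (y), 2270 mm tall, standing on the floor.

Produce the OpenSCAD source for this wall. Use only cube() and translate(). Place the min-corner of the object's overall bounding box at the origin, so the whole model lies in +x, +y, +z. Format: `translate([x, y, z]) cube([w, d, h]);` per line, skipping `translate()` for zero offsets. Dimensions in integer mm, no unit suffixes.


cube([2637, 242, 2270]);


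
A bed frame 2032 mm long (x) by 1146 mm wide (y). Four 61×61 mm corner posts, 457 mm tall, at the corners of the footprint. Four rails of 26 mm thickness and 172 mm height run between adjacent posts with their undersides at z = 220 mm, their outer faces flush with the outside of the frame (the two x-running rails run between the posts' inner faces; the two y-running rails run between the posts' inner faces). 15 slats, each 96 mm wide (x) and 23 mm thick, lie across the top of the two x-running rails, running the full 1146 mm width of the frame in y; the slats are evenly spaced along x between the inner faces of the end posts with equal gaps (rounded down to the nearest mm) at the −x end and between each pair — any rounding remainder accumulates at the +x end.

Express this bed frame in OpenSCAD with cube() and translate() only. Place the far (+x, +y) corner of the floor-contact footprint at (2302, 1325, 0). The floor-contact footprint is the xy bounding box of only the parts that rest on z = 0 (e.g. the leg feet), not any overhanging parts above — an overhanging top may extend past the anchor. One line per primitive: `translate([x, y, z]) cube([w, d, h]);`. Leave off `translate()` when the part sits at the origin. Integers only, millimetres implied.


// slat z = rail_z + rail_h = 220 + 172 = 392
// slat gap = ⌊(1910 − 15·96) / 16⌋ = 29
translate([270, 179, 0]) cube([61, 61, 457]);
translate([270, 1264, 0]) cube([61, 61, 457]);
translate([2241, 179, 0]) cube([61, 61, 457]);
translate([2241, 1264, 0]) cube([61, 61, 457]);
translate([331, 179, 220]) cube([1910, 26, 172]);
translate([331, 1299, 220]) cube([1910, 26, 172]);
translate([270, 240, 220]) cube([26, 1024, 172]);
translate([2276, 240, 220]) cube([26, 1024, 172]);
translate([360, 179, 392]) cube([96, 1146, 23]);
translate([485, 179, 392]) cube([96, 1146, 23]);
translate([610, 179, 392]) cube([96, 1146, 23]);
translate([735, 179, 392]) cube([96, 1146, 23]);
translate([860, 179, 392]) cube([96, 1146, 23]);
translate([985, 179, 392]) cube([96, 1146, 23]);
translate([1110, 179, 392]) cube([96, 1146, 23]);
translate([1235, 179, 392]) cube([96, 1146, 23]);
translate([1360, 179, 392]) cube([96, 1146, 23]);
translate([1485, 179, 392]) cube([96, 1146, 23]);
translate([1610, 179, 392]) cube([96, 1146, 23]);
translate([1735, 179, 392]) cube([96, 1146, 23]);
translate([1860, 179, 392]) cube([96, 1146, 23]);
translate([1985, 179, 392]) cube([96, 1146, 23]);
translate([2110, 179, 392]) cube([96, 1146, 23]);


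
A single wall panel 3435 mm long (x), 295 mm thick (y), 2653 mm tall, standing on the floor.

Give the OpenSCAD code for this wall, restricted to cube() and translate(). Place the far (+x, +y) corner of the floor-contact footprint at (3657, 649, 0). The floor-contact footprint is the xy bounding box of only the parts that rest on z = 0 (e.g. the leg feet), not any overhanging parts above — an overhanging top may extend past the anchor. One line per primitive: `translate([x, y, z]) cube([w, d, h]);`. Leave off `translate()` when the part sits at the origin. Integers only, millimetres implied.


translate([222, 354, 0]) cube([3435, 295, 2653]);


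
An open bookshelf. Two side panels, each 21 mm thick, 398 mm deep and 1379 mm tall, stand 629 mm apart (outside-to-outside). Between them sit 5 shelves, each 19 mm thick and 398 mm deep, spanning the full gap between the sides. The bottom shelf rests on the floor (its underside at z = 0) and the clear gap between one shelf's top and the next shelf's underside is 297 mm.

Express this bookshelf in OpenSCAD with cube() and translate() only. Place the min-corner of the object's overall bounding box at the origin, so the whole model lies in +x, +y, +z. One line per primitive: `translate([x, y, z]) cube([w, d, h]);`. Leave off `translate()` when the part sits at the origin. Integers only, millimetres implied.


cube([21, 398, 1379]);
translate([608, 0, 0]) cube([21, 398, 1379]);
translate([21, 0, 0]) cube([587, 398, 19]);
translate([21, 0, 316]) cube([587, 398, 19]);
translate([21, 0, 632]) cube([587, 398, 19]);
translate([21, 0, 948]) cube([587, 398, 19]);
translate([21, 0, 1264]) cube([587, 398, 19]);


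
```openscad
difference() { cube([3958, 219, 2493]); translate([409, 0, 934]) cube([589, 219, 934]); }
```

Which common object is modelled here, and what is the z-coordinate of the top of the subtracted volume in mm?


A wall with a window opening. The window head height is 1868 mm.

A wall with a rectangular opening subtracted — a window. Sill at z = 934, opening 934 mm tall, so the head is at 934 + 934 = 1868 mm.


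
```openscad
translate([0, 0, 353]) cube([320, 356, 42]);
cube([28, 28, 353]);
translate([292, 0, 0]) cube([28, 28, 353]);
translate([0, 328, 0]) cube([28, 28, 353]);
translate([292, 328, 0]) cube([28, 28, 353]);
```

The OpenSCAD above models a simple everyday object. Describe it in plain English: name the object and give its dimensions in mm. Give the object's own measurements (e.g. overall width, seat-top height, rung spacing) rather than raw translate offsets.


A four-legged stool. The seat is a 320×356×42 mm slab whose top surface is at z = 395 mm; four square legs, each 28×28 mm in cross-section, run from the floor (z = 0) to the underside of the seat, each flush with a corner of the seat.


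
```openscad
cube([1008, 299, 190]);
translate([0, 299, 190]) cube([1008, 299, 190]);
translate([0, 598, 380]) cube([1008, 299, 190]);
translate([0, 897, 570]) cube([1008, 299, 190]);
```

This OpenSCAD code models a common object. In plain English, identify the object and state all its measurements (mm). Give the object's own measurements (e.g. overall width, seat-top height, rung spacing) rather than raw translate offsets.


A straight staircase of 4 solid steps. Each step is 1008 mm wide (x), 299 mm deep (y, the going) and 190 mm tall (the rise). The first step rests on the floor; each subsequent step sits one going further in +y and one rise higher in +z, directly behind and above the previous step with no overlap.


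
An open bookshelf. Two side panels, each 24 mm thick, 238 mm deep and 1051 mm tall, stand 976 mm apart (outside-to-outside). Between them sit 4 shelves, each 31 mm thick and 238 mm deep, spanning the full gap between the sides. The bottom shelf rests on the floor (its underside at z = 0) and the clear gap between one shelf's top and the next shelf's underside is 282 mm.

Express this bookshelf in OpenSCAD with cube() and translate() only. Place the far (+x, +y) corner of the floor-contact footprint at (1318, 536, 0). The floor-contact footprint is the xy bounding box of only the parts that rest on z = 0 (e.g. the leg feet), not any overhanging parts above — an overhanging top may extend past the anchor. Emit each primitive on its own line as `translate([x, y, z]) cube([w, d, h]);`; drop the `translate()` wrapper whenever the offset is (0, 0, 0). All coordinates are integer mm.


translate([342, 298, 0]) cube([24, 238, 1051]);
translate([1294, 298, 0]) cube([24, 238, 1051]);
translate([366, 298, 0]) cube([928, 238, 31]);
translate([366, 298, 313]) cube([928, 238, 31]);
translate([366, 298, 626]) cube([928, 238, 31]);
translate([366, 298, 939]) cube([928, 238, 31]);


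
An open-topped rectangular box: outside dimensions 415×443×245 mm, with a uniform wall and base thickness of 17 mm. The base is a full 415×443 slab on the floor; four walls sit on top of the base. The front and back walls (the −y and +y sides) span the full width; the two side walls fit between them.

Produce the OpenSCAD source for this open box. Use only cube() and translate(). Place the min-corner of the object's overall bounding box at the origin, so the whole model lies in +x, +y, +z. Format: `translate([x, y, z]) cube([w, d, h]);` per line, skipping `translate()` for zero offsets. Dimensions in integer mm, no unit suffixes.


cube([415, 443, 17]);
translate([0, 0, 17]) cube([415, 17, 228]);
translate([0, 426, 17]) cube([415, 17, 228]);
translate([0, 17, 17]) cube([17, 409, 228]);
translate([398, 17, 17]) cube([17, 409, 228]);


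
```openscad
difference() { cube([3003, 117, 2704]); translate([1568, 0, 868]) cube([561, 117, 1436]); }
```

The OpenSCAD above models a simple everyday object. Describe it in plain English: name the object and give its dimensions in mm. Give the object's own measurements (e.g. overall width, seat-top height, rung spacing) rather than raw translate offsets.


A wall 3003 mm long (x), 117 mm thick (y), 2704 mm tall, with a rectangular window opening cut through it. The opening is 561 mm wide and 1436 mm tall; its sill is at z = 868 mm and its near (−x) edge is 1568 mm from the wall's −x end. The opening passes through the full wall thickness.


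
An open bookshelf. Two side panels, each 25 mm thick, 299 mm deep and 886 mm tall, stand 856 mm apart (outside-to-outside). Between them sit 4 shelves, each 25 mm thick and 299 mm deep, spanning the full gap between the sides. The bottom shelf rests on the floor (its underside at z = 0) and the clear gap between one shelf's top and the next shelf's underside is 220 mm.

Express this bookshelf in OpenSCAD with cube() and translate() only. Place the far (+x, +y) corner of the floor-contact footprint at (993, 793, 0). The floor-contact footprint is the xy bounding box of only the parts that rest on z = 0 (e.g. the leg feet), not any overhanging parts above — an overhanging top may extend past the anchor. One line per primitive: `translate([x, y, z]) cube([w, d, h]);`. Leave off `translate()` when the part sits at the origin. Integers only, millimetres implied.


translate([137, 494, 0]) cube([25, 299, 886]);
translate([968, 494, 0]) cube([25, 299, 886]);
translate([162, 494, 0]) cube([806, 299, 25]);
translate([162, 494, 245]) cube([806, 299, 25]);
translate([162, 494, 490]) cube([806, 299, 25]);
translate([162, 494, 735]) cube([806, 299, 25]);


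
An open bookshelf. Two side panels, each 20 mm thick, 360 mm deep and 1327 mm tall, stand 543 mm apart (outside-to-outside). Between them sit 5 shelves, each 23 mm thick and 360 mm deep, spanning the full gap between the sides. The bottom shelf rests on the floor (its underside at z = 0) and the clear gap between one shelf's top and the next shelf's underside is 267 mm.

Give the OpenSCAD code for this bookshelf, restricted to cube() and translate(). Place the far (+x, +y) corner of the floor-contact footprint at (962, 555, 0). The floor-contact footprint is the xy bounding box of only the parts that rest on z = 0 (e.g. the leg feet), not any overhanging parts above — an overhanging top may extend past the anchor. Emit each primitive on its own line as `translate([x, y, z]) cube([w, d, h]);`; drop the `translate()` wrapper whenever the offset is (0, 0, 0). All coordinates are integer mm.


translate([419, 195, 0]) cube([20, 360, 1327]);
translate([942, 195, 0]) cube([20, 360, 1327]);
translate([439, 195, 0]) cube([503, 360, 23]);
translate([439, 195, 290]) cube([503, 360, 23]);
translate([439, 195, 580]) cube([503, 360, 23]);
translate([439, 195, 870]) cube([503, 360, 23]);
translate([439, 195, 1160]) cube([503, 360, 23]);


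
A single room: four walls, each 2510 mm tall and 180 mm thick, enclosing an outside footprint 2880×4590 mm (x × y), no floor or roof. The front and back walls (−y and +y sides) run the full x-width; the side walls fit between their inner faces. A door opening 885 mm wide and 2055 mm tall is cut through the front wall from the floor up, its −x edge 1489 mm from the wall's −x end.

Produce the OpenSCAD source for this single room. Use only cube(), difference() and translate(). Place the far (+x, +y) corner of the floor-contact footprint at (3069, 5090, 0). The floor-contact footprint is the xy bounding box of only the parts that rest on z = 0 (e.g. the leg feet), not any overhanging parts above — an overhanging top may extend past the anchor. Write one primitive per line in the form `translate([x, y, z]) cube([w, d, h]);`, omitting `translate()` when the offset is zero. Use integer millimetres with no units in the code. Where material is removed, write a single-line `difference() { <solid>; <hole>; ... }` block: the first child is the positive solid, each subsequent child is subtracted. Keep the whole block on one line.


difference() { translate([189, 500, 0]) cube([2880, 180, 2510]); translate([1678, 500, 0]) cube([885, 180, 2055]); }
translate([189, 4910, 0]) cube([2880, 180, 2510]);
translate([189, 680, 0]) cube([180, 4230, 2510]);
translate([2889, 680, 0]) cube([180, 4230, 2510]);


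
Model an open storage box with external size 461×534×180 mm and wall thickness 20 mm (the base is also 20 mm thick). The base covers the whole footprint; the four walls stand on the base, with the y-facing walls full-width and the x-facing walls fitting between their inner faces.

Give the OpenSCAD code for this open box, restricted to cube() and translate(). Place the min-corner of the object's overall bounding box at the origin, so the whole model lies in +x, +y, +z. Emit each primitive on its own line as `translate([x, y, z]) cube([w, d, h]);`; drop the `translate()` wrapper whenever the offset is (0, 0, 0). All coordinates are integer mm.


cube([461, 534, 20]);
translate([0, 0, 20]) cube([461, 20, 160]);
translate([0, 514, 20]) cube([461, 20, 160]);
translate([0, 20, 20]) cube([20, 494, 160]);
translate([441, 20, 20]) cube([20, 494, 160]);


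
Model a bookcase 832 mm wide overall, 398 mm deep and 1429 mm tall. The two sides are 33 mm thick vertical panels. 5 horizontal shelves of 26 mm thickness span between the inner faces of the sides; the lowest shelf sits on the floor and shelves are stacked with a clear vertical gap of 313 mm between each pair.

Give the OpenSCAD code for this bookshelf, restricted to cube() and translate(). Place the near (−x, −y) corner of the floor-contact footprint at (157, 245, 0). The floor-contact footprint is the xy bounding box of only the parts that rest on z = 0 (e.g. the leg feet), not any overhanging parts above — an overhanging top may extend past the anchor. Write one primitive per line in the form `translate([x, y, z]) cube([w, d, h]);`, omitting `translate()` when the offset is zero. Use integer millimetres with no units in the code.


translate([157, 245, 0]) cube([33, 398, 1429]);
translate([956, 245, 0]) cube([33, 398, 1429]);
translate([190, 245, 0]) cube([766, 398, 26]);
translate([190, 245, 339]) cube([766, 398, 26]);
translate([190, 245, 678]) cube([766, 398, 26]);
translate([190, 245, 1017]) cube([766, 398, 26]);
translate([190, 245, 1356]) cube([766, 398, 26]);
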